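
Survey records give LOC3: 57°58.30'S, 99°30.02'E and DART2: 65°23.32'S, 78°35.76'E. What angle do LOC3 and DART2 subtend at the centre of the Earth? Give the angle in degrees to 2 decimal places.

LOC3: φ = -57.97167°, λ = +99.50033°
DART2: φ = -65.38867°, λ = +78.59600°
Δφ = -7.4170°,  Δλ = -20.9043°
a = sin²(Δφ/2) + cos φ₁ cos φ₂ sin²(Δλ/2) = 0.011452
c = 2·arcsin(√a) = 0.214443 rad = 12.2867°

12.29°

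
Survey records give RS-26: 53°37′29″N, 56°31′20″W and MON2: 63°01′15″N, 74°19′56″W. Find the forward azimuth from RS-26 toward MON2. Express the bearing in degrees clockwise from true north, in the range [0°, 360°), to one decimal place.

RS-26: φ = +53.62472°, λ = -56.52222°
MON2: φ = +63.02083°, λ = -74.33222°
Δλ = -17.8100°
y = sin Δλ · cos φ₂ = -0.138759
x = cos φ₁ sin φ₂ − sin φ₁ cos φ₂ cos Δλ = 0.180764
θ = atan2(y, x) = -37.5107° → 322.4893° (mod 360°)

322.5°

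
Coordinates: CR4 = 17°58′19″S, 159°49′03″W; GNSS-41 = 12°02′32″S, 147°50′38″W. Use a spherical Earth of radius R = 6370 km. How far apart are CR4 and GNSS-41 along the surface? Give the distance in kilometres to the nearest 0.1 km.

CR4: φ = -17.97194°, λ = -159.81750°
GNSS-41: φ = -12.04222°, λ = -147.84389°
Δφ = 5.9297°,  Δλ = 11.9736°
a = sin²(Δφ/2) + cos φ₁ cos φ₂ sin²(Δλ/2) = 0.012795
c = 2·arcsin(√a) = 0.226717 rad = 12.9899°
d = R·c = 6370 × 0.226717 = 1444.2 km

1444.2 km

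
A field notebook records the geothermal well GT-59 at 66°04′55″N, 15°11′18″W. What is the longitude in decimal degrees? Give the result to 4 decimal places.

15.1883°W

15° + 11′/60 + 18″/3600 = 15 + 0.18333 + 0.00500 = 15.1883°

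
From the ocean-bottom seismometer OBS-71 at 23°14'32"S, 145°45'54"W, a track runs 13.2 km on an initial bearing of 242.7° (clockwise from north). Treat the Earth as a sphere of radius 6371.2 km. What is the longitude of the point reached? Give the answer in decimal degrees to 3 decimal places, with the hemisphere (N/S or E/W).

OBS-71: φ = -23.24222°, λ = -145.76500°
δ = d/R = 13.2/6371.2 = 0.002072 rad
φ₂ = arcsin(sin φ₁ cos δ + cos φ₁ sin δ cos θ)
   = arcsin(-0.39462·1.00000 + 0.91884·0.00207·-0.45865) = -23.29663°
λ₂ = λ₁ + atan2(sin θ sin δ cos φ₁, cos δ − sin φ₁ sin φ₂) = -145.87985°

145.880°W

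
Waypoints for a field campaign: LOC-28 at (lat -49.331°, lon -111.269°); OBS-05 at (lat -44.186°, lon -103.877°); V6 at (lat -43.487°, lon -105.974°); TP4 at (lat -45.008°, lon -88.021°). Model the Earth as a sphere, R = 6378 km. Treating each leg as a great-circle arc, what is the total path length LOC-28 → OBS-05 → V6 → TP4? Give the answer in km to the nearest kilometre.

2427 km

LOC-28→OBS-05: c = 0.125883 rad, d = 802.88 km
OBS-05→V6: c = 0.029081 rad, d = 185.48 km
V6→TP4: c = 0.225548 rad, d = 1438.55 km
Total = 802.88 + 185.48 + 1438.55 = 2426.91 km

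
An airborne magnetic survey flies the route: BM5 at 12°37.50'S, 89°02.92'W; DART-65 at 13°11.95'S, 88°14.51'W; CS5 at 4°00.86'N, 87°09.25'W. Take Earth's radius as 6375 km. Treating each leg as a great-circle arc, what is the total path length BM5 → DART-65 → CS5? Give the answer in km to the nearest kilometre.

BM5: φ = -12.62500°, λ = -89.04867°
DART-65: φ = -13.19917°, λ = -88.24183°
CS5: φ = +4.01433°, λ = -87.15417°
BM5→DART-65: c = 0.016995 rad, d = 108.34 km
DART-65→CS5: c = 0.301023 rad, d = 1919.02 km
Total = 108.34 + 1919.02 = 2027.36 km

2027 km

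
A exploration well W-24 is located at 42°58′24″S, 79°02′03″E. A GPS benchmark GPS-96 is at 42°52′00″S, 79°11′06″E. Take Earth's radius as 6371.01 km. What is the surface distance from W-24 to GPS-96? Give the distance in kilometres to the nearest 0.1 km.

W-24: φ = -42.97333°, λ = +79.03417°
GPS-96: φ = -42.86667°, λ = +79.18500°
Δφ = 0.1067°,  Δλ = 0.1508°
a = sin²(Δφ/2) + cos φ₁ cos φ₂ sin²(Δλ/2) = 0.000002
c = 2·arcsin(√a) = 0.002680 rad = 0.1536°
d = R·c = 6371.01 × 0.002680 = 17.1 km

17.1 km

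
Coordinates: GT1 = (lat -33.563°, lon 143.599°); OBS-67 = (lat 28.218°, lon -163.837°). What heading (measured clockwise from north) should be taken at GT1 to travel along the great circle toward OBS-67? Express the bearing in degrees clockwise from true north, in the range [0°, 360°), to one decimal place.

Δλ = 52.5640°
y = sin Δλ · cos φ₂ = 0.699666
x = cos φ₁ sin φ₂ − sin φ₁ cos φ₂ cos Δλ = 0.690123
θ = atan2(y, x) = 45.3934° → 45.3934° (mod 360°)

45.4°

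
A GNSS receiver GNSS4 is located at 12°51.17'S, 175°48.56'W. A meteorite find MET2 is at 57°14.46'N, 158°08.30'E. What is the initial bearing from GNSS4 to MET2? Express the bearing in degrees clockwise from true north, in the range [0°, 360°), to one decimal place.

GNSS4: φ = -12.85283°, λ = -175.80933°
MET2: φ = +57.24100°, λ = +158.13833°
Δλ = -26.0523°
y = sin Δλ · cos φ₂ = -0.237650
x = cos φ₁ sin φ₂ − sin φ₁ cos φ₂ cos Δλ = 0.928021
θ = atan2(y, x) = -14.3638° → 345.6362° (mod 360°)

345.6°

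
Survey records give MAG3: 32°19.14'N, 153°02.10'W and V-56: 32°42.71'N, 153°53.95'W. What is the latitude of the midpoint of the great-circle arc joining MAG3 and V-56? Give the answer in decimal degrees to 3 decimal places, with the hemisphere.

MAG3: φ = +32.31900°, λ = -153.03500°
V-56: φ = +32.71183°, λ = -153.89917°
Bx = cos φ₂ cos Δλ = 0.841303,  By = cos φ₂ sin Δλ = -0.012690
φₘ = atan2(sin φ₁ + sin φ₂, √((cos φ₁ + Bx)² + By²)) = 32.51616°
λₘ = λ₁ + atan2(By, cos φ₁ + Bx) = -153.46614°

32.516°N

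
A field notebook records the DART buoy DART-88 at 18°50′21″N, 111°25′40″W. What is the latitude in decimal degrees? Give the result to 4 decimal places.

18.8392°N

18° + 50′/60 + 21″/3600 = 18 + 0.83333 + 0.00583 = 18.8392°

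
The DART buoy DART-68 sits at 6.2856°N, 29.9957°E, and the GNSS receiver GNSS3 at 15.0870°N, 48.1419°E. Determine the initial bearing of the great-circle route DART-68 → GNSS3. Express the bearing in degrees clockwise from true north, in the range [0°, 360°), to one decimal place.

62.2°

Δλ = 18.1462°
y = sin Δλ · cos φ₂ = 0.300708
x = cos φ₁ sin φ₂ − sin φ₁ cos φ₂ cos Δλ = 0.158268
θ = atan2(y, x) = 62.2414° → 62.2414° (mod 360°)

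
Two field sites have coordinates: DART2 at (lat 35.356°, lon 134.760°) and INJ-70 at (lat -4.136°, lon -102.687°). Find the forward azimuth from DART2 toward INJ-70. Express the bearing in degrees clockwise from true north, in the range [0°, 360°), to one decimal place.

Δλ = 122.5530°
y = sin Δλ · cos φ₂ = 0.840699
x = cos φ₁ sin φ₂ − sin φ₁ cos φ₂ cos Δλ = 0.251729
θ = atan2(y, x) = 73.3308° → 73.3308° (mod 360°)

73.3°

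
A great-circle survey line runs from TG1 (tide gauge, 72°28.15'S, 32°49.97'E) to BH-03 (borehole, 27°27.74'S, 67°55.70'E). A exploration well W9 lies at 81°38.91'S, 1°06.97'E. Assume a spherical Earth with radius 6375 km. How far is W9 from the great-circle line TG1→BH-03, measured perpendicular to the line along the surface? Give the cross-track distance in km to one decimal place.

TG1: φ = -72.46917°, λ = +32.83283°
BH-03: φ = -27.46233°, λ = +67.92833°
W9: φ = -81.64850°, λ = +1.11617°
δ₁₃ = central angle TG1→W9 = 0.196990 rad  (haversine)
θ₁₃ = bearing TG1→W9 = 202.963°,  θ₁₂ = bearing TG1→BH-03 = 42.673°
dₓₜ = R·arcsin(sin δ₁₃ · sin(θ₁₃ − θ₁₂)) = 6375·arcsin(0.19572·sin(160.290°)) = 421.105 km
|dₓₜ| = 421.105 km

421.1 km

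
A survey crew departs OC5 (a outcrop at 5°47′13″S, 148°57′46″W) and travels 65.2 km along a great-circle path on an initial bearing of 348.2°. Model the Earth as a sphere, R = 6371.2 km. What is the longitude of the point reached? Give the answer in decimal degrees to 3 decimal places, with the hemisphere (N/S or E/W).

OC5: φ = -5.78694°, λ = -148.96278°
δ = d/R = 65.2/6371.2 = 0.010234 rad
φ₂ = arcsin(sin φ₁ cos δ + cos φ₁ sin δ cos θ)
   = arcsin(-0.10083·0.99995 + 0.99490·0.01023·0.97887) = -5.21298°
λ₂ = λ₁ + atan2(sin θ sin δ cos φ₁, cos δ − sin φ₁ sin φ₂) = -149.08318°

149.083°W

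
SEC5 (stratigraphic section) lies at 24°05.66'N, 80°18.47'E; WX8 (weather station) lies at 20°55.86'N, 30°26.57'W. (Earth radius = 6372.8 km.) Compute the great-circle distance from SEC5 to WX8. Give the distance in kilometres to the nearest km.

SEC5: φ = +24.09433°, λ = +80.30783°
WX8: φ = +20.93100°, λ = -30.44283°
Δφ = -3.1633°,  Δλ = -110.7507°
a = sin²(Δφ/2) + cos φ₁ cos φ₂ sin²(Δλ/2) = 0.578125
c = 2·arcsin(√a) = 1.727688 rad = 98.9893°
d = R·c = 6372.8 × 1.727688 = 11010.2 km

11010 km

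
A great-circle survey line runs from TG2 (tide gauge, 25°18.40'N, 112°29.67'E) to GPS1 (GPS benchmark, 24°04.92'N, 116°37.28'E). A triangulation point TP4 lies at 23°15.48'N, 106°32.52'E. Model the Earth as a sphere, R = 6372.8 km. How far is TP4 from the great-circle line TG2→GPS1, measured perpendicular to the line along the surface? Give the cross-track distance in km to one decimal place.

TG2: φ = +25.30667°, λ = +112.49450°
GPS1: φ = +24.08200°, λ = +116.62133°
TP4: φ = +23.25800°, λ = +106.54200°
δ₁₃ = central angle TG2→TP4 = 0.101211 rad  (haversine)
θ₁₃ = bearing TG2→TP4 = 250.558°,  θ₁₂ = bearing TG2→GPS1 = 107.218°
dₓₜ = R·arcsin(sin δ₁₃ · sin(θ₁₃ − θ₁₂)) = 6372.8·arcsin(0.10104·sin(143.339°)) = 384.685 km
|dₓₜ| = 384.685 km

384.7 km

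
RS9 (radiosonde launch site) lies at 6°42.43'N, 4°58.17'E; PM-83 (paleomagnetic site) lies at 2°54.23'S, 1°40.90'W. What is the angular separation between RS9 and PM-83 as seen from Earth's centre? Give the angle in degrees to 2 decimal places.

RS9: φ = +6.70717°, λ = +4.96950°
PM-83: φ = -2.90383°, λ = -1.68167°
Δφ = -9.6110°,  Δλ = -6.6512°
a = sin²(Δφ/2) + cos φ₁ cos φ₂ sin²(Δλ/2) = 0.010356
c = 2·arcsin(√a) = 0.203880 rad = 11.6815°

11.68°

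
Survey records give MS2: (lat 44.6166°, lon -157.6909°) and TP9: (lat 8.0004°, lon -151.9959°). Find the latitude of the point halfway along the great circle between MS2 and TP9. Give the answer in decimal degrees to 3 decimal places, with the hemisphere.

26.336°N

Bx = cos φ₂ cos Δλ = 0.985379,  By = cos φ₂ sin Δλ = 0.098267
φₘ = atan2(sin φ₁ + sin φ₂, √((cos φ₁ + Bx)² + By²)) = 26.33588°
λₘ = λ₁ + atan2(By, cos φ₁ + Bx) = -154.37720°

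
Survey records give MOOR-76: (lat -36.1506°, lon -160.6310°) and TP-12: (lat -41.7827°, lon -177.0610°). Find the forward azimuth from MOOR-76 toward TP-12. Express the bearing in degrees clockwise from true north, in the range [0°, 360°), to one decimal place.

241.2°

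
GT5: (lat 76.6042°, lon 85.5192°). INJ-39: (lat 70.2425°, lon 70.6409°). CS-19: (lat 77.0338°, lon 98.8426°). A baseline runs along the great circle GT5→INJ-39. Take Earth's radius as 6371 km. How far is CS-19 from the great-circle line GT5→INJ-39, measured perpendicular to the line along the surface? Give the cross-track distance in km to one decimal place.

192.7 km

δ₁₃ = central angle GT5→CS-19 = 0.053434 rad  (haversine)
θ₁₃ = bearing GT5→CS-19 = 75.500°,  θ₁₂ = bearing GT5→INJ-39 = 221.020°
dₓₜ = R·arcsin(sin δ₁₃ · sin(θ₁₃ − θ₁₂)) = 6371·arcsin(0.05341·sin(-145.520°)) = -192.658 km
|dₓₜ| = 192.658 km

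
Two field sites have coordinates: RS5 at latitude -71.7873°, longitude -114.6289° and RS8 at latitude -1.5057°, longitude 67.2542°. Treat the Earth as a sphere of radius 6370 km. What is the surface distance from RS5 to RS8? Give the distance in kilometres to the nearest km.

11862 km

Δφ = 70.2816°,  Δλ = -178.1169°
a = sin²(Δφ/2) + cos φ₁ cos φ₂ sin²(Δλ/2) = 0.643654
c = 2·arcsin(√a) = 1.862212 rad = 106.6969°
d = R·c = 6370 × 1.862212 = 11862.3 km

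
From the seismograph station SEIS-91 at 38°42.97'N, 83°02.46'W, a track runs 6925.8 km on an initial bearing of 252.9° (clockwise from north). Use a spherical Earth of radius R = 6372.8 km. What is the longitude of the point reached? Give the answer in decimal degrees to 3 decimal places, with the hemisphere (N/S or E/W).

SEIS-91: φ = +38.71617°, λ = -83.04100°
δ = d/R = 6925.8/6372.8 = 1.086775 rad
φ₂ = arcsin(sin φ₁ cos δ + cos φ₁ sin δ cos θ)
   = arcsin(0.62546·0.46534 + 0.78025·0.88513·-0.29404) = 5.04753°
λ₂ = λ₁ + atan2(sin θ sin δ cos φ₁, cos δ − sin φ₁ sin φ₂) = -141.17611°

141.176°W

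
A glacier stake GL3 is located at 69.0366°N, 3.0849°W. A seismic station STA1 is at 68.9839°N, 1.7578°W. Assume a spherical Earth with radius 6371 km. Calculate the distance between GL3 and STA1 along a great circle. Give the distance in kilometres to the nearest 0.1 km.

Δφ = -0.0527°,  Δλ = 1.3271°
a = sin²(Δφ/2) + cos φ₁ cos φ₂ sin²(Δλ/2) = 0.000017
c = 2·arcsin(√a) = 0.008347 rad = 0.4783°
d = R·c = 6371 × 0.008347 = 53.2 km

53.2 km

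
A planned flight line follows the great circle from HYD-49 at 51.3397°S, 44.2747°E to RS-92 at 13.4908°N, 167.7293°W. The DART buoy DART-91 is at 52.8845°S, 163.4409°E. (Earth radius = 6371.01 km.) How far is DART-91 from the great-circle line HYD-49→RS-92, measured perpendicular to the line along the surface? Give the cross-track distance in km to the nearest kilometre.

δ₁₃ = central angle HYD-49→DART-91 = 1.116347 rad  (haversine)
θ₁₃ = bearing HYD-49→DART-91 = 144.095°,  θ₁₂ = bearing HYD-49→RS-92 = 134.029°
dₓₜ = R·arcsin(sin δ₁₃ · sin(θ₁₃ − θ₁₂)) = 6371.01·arcsin(0.89850·sin(10.067°)) = 1004.741 km
|dₓₜ| = 1004.741 km

1005 km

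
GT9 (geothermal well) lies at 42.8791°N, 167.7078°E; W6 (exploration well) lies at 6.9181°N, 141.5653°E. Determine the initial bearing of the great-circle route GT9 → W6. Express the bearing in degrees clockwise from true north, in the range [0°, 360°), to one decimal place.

Δλ = -26.1425°
y = sin Δλ · cos φ₂ = -0.437397
x = cos φ₁ sin φ₂ − sin φ₁ cos φ₂ cos Δλ = -0.518132
θ = atan2(y, x) = -139.8295° → 220.1705° (mod 360°)

220.2°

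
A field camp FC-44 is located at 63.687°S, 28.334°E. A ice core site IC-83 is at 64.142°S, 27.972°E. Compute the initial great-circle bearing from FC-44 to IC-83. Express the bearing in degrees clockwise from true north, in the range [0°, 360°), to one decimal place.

199.1°

Δλ = -0.3620°
y = sin Δλ · cos φ₂ = -0.002756
x = cos φ₁ sin φ₂ − sin φ₁ cos φ₂ cos Δλ = -0.007949
θ = atan2(y, x) = -160.8807° → 199.1193° (mod 360°)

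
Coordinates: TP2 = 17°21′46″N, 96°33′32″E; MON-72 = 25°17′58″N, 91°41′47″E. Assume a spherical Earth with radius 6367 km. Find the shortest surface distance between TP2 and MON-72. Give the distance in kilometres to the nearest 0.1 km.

1015.2 km

TP2: φ = +17.36278°, λ = +96.55889°
MON-72: φ = +25.29944°, λ = +91.69639°
Δφ = 7.9367°,  Δλ = -4.8625°
a = sin²(Δφ/2) + cos φ₁ cos φ₂ sin²(Δλ/2) = 0.006342
c = 2·arcsin(√a) = 0.159444 rad = 9.1355°
d = R·c = 6367 × 0.159444 = 1015.2 km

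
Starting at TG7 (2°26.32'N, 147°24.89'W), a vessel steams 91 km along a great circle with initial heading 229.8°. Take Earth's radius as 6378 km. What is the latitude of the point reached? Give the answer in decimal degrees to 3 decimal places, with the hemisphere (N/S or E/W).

TG7: φ = +2.43867°, λ = -147.41483°
δ = d/R = 91/6378 = 0.014268 rad
φ₂ = arcsin(sin φ₁ cos δ + cos φ₁ sin δ cos θ)
   = arcsin(0.04255·0.99990 + 0.99909·0.01427·-0.64546) = 1.91088°
λ₂ = λ₁ + atan2(sin θ sin δ cos φ₁, cos δ − sin φ₁ sin φ₂) = -148.03956°

1.911°N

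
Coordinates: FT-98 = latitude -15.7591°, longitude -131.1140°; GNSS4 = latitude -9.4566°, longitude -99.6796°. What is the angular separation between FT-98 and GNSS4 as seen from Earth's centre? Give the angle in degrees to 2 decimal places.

31.28°

Δφ = 6.3025°,  Δλ = 31.4344°
a = sin²(Δφ/2) + cos φ₁ cos φ₂ sin²(Δλ/2) = 0.072685
c = 2·arcsin(√a) = 0.545959 rad = 31.2811°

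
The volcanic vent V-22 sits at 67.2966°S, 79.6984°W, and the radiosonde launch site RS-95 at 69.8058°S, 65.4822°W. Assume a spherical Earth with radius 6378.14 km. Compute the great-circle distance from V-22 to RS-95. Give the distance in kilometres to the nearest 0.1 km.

640.6 km

Δφ = -2.5092°,  Δλ = 14.2162°
a = sin²(Δφ/2) + cos φ₁ cos φ₂ sin²(Δλ/2) = 0.002519
c = 2·arcsin(√a) = 0.100431 rad = 5.7543°
d = R·c = 6378.14 × 0.100431 = 640.6 km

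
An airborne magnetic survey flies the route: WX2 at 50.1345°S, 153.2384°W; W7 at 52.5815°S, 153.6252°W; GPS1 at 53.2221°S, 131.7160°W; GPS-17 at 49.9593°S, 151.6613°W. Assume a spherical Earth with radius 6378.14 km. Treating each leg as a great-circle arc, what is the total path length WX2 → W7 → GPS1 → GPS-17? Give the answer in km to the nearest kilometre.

3162 km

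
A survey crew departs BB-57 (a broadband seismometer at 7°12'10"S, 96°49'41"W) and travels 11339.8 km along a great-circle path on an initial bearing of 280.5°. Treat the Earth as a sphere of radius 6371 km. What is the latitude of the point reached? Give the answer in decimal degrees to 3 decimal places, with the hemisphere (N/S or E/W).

BB-57: φ = -7.20278°, λ = -96.82806°
δ = d/R = 11339.8/6371 = 1.779909 rad
φ₂ = arcsin(sin φ₁ cos δ + cos φ₁ sin δ cos θ)
   = arcsin(-0.12538·-0.20759 + 0.99211·0.97822·0.18224) = 11.70583°
λ₂ = λ₁ + atan2(sin θ sin δ cos φ₁, cos δ − sin φ₁ sin φ₂) = 162.36489°

11.706°N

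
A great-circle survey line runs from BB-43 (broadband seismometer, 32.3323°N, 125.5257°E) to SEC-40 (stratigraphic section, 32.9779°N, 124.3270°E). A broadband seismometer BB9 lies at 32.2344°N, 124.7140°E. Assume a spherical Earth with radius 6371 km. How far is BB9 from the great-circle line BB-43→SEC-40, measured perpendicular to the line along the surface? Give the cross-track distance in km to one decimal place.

50.4 km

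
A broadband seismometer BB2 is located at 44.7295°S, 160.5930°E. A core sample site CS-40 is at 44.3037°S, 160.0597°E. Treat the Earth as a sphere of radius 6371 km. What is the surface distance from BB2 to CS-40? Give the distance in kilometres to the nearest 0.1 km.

Δφ = 0.4258°,  Δλ = -0.5333°
a = sin²(Δφ/2) + cos φ₁ cos φ₂ sin²(Δλ/2) = 0.000025
c = 2·arcsin(√a) = 0.009964 rad = 0.5709°
d = R·c = 6371 × 0.009964 = 63.5 km

63.5 km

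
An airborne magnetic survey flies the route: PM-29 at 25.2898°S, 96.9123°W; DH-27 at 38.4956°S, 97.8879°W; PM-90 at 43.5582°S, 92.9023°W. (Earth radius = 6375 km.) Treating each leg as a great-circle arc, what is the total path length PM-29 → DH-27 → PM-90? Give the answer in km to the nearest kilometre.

PM-29→DH-27: c = 0.230933 rad, d = 1472.20 km
DH-27→PM-90: c = 0.110028 rad, d = 701.43 km
Total = 1472.20 + 701.43 = 2173.63 km

2174 km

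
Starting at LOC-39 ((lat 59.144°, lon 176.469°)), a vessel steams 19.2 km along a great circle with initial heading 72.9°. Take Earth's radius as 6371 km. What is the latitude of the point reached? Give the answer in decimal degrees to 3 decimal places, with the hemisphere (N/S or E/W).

59.194°N

δ = d/R = 19.2/6371 = 0.003014 rad
φ₂ = arcsin(sin φ₁ cos δ + cos φ₁ sin δ cos θ)
   = arcsin(0.85846·1.00000 + 0.51288·0.00301·0.29404) = 59.19437°
λ₂ = λ₁ + atan2(sin θ sin δ cos φ₁, cos δ − sin φ₁ sin φ₂) = 176.79126°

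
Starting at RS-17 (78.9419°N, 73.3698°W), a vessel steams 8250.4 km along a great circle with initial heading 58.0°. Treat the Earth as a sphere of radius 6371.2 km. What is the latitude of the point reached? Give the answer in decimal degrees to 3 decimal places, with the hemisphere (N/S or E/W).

δ = d/R = 8250.4/6371.2 = 1.294952 rad
φ₂ = arcsin(sin φ₁ cos δ + cos φ₁ sin δ cos θ)
   = arcsin(0.98143·0.27236 + 0.19180·0.96220·0.52992) = 21.41378°
λ₂ = λ₁ + atan2(sin θ sin δ cos φ₁, cos δ − sin φ₁ sin φ₂) = 45.40788°

21.414°N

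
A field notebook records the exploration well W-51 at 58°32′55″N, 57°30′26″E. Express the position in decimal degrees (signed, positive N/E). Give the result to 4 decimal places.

+58.5486°, +57.5072°

lat: 58.5486° N → +58.5486°
lon: 57.5072° E → +57.5072°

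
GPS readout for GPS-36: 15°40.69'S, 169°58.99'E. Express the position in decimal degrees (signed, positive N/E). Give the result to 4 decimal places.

lat: 15.6782° S → -15.6782°
lon: 169.9832° E → +169.9832°

-15.6782°, +169.9832°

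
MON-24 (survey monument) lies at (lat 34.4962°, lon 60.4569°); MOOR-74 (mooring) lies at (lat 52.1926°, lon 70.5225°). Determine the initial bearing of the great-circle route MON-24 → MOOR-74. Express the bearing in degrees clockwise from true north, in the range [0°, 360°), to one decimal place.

Δλ = 10.0656°
y = sin Δλ · cos φ₂ = 0.107139
x = cos φ₁ sin φ₂ − sin φ₁ cos φ₂ cos Δλ = 0.309317
θ = atan2(y, x) = 19.1047° → 19.1047° (mod 360°)

19.1°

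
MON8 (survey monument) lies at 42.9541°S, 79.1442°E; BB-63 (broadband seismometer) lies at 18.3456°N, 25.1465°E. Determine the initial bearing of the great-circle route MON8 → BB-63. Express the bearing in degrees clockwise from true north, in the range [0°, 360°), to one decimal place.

Δλ = -53.9977°
y = sin Δλ · cos φ₂ = -0.767877
x = cos φ₁ sin φ₂ − sin φ₁ cos φ₂ cos Δλ = 0.610553
θ = atan2(y, x) = -51.5112° → 308.4888° (mod 360°)

308.5°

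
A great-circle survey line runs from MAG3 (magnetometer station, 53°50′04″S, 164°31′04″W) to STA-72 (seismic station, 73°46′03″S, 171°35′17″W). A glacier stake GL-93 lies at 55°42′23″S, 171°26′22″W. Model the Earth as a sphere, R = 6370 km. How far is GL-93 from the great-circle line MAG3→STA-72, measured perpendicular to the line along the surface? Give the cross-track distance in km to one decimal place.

MAG3: φ = -53.83444°, λ = -164.51778°
STA-72: φ = -73.76750°, λ = -171.58806°
GL-93: φ = -55.70639°, λ = -171.43944°
δ₁₃ = central angle MAG3→GL-93 = 0.076921 rad  (haversine)
θ₁₃ = bearing MAG3→GL-93 = 242.081°,  θ₁₂ = bearing MAG3→STA-72 = 185.734°
dₓₜ = R·arcsin(sin δ₁₃ · sin(θ₁₃ − θ₁₂)) = 6370·arcsin(0.07684·sin(56.346°)) = 407.741 km
|dₓₜ| = 407.741 km

407.7 km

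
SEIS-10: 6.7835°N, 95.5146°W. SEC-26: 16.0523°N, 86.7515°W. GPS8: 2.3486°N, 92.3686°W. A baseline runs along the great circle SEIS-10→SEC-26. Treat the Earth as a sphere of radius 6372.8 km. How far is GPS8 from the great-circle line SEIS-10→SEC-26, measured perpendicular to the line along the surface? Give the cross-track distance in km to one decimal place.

589.6 km

δ₁₃ = central angle SEIS-10→GPS8 = 0.094792 rad  (haversine)
θ₁₃ = bearing SEIS-10→GPS8 = 144.596°,  θ₁₂ = bearing SEIS-10→SEC-26 = 42.037°
dₓₜ = R·arcsin(sin δ₁₃ · sin(θ₁₃ − θ₁₂)) = 6372.8·arcsin(0.09465·sin(102.559°)) = 589.596 km
|dₓₜ| = 589.596 km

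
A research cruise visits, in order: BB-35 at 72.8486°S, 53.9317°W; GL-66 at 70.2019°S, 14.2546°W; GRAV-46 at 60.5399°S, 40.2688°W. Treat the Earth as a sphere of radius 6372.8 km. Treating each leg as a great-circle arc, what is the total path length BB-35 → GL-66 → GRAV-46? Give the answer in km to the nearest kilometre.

2994 km

BB-35→GL-66: c = 0.219871 rad, d = 1401.20 km
GL-66→GRAV-46: c = 0.249897 rad, d = 1592.55 km
Total = 1401.20 + 1592.55 = 2993.74 km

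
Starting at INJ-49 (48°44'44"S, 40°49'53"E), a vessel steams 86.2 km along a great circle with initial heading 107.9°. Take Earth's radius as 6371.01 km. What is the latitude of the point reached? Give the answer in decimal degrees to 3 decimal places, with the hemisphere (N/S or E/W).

48.978°S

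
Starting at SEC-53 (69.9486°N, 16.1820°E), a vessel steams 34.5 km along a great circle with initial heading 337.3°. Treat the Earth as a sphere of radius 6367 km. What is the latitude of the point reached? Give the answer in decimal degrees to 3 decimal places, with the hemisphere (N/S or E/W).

δ = d/R = 34.5/6367 = 0.005419 rad
φ₂ = arcsin(sin φ₁ cos δ + cos φ₁ sin δ cos θ)
   = arcsin(0.93939·0.99999 + 0.34286·0.00542·0.92254) = 70.23466°
λ₂ = λ₁ + atan2(sin θ sin δ cos φ₁, cos δ − sin φ₁ sin φ₂) = 15.82771°

70.235°N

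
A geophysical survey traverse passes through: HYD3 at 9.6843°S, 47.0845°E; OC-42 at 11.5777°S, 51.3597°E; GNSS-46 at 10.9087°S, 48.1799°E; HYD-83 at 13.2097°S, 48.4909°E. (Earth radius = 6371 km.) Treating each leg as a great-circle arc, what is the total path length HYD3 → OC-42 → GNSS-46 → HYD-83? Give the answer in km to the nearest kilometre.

1125 km

HYD3→OC-42: c = 0.080433 rad, d = 512.44 km
OC-42→GNSS-46: c = 0.055671 rad, d = 354.68 km
GNSS-46→HYD-83: c = 0.040509 rad, d = 258.08 km
Total = 512.44 + 354.68 + 258.08 = 1125.20 km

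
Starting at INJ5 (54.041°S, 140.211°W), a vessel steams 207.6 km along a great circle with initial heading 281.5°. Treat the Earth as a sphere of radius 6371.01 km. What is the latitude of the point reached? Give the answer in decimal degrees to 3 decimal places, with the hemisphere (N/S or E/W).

δ = d/R = 207.6/6371.01 = 0.032585 rad
φ₂ = arcsin(sin φ₁ cos δ + cos φ₁ sin δ cos θ)
   = arcsin(-0.80944·0.99947 + 0.58721·0.03258·0.19937) = -53.62896°
λ₂ = λ₁ + atan2(sin θ sin δ cos φ₁, cos δ − sin φ₁ sin φ₂) = -143.29706°

53.629°S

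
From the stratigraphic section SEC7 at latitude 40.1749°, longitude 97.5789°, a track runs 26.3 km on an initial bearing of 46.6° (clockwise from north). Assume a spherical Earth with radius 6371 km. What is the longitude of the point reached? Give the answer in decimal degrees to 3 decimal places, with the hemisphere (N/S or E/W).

97.804°E

δ = d/R = 26.3/6371 = 0.004128 rad
φ₂ = arcsin(sin φ₁ cos δ + cos φ₁ sin δ cos θ)
   = arcsin(0.64512·0.99999 + 0.76408·0.00413·0.68709) = 40.33719°
λ₂ = λ₁ + atan2(sin θ sin δ cos φ₁, cos δ − sin φ₁ sin φ₂) = 97.80435°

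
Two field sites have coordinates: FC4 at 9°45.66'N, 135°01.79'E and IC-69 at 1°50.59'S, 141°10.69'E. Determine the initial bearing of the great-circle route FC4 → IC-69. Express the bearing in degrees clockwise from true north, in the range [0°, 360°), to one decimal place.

151.9°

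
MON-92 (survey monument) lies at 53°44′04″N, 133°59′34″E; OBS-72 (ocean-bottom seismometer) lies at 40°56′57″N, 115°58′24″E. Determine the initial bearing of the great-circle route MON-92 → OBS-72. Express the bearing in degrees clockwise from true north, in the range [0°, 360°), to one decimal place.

MON-92: φ = +53.73444°, λ = +133.99278°
OBS-72: φ = +40.94917°, λ = +115.97333°
Δλ = -18.0194°
y = sin Δλ · cos φ₂ = -0.233642
x = cos φ₁ sin φ₂ − sin φ₁ cos φ₂ cos Δλ = -0.191428
θ = atan2(y, x) = -129.3286° → 230.6714° (mod 360°)

230.7°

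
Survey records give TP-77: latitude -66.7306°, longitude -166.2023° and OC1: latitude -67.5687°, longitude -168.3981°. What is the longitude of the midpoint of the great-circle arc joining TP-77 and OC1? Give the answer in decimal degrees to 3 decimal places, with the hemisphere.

Bx = cos φ₂ cos Δλ = 0.381295,  By = cos φ₂ sin Δλ = -0.014620
φₘ = atan2(sin φ₁ + sin φ₂, √((cos φ₁ + Bx)² + By²)) = -67.15341°
λₘ = λ₁ + atan2(By, cos φ₁ + Bx) = -167.28114°

167.281°W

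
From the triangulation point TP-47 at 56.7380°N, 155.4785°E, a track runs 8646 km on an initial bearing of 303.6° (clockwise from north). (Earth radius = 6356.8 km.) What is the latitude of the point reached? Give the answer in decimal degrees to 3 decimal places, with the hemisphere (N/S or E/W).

δ = d/R = 8646/6356.8 = 1.360118 rad
φ₂ = arcsin(sin φ₁ cos δ + cos φ₁ sin δ cos θ)
   = arcsin(0.83617·0.20912 + 0.54847·0.97789·0.55339) = 28.14272°
λ₂ = λ₁ + atan2(sin θ sin δ cos φ₁, cos δ − sin φ₁ sin φ₂) = 42.95313°

28.143°N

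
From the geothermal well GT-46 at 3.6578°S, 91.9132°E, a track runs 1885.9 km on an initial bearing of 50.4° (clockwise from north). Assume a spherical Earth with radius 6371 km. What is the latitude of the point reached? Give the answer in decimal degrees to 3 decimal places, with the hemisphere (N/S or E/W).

7.154°N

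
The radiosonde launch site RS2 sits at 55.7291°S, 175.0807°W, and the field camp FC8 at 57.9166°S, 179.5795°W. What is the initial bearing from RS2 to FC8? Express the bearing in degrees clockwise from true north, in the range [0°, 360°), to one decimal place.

226.5°

Δλ = -4.4988°
y = sin Δλ · cos φ₂ = -0.041663
x = cos φ₁ sin φ₂ − sin φ₁ cos φ₂ cos Δλ = -0.039522
θ = atan2(y, x) = -133.4897° → 226.5103° (mod 360°)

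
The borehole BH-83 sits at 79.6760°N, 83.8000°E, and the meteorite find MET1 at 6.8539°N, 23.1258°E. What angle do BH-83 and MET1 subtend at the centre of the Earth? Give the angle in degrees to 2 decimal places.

Δφ = -72.8221°,  Δλ = -60.6742°
a = sin²(Δφ/2) + cos φ₁ cos φ₂ sin²(Δλ/2) = 0.397723
c = 2·arcsin(√a) = 1.364789 rad = 78.1966°

78.20°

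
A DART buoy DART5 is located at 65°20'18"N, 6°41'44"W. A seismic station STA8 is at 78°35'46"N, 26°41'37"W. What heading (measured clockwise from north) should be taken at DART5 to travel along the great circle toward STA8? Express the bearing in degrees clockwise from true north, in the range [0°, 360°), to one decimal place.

344.3°

DART5: φ = +65.33833°, λ = -6.69556°
STA8: φ = +78.59611°, λ = -26.69361°
Δλ = -19.9981°
y = sin Δλ · cos φ₂ = -0.067619
x = cos φ₁ sin φ₂ − sin φ₁ cos φ₂ cos Δλ = 0.240167
θ = atan2(y, x) = -15.7246° → 344.2754° (mod 360°)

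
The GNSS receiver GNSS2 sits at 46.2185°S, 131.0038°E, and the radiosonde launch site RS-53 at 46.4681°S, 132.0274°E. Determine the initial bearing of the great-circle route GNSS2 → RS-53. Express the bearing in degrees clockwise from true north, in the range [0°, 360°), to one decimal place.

109.8°

Δλ = 1.0236°
y = sin Δλ · cos φ₂ = 0.012304
x = cos φ₁ sin φ₂ − sin φ₁ cos φ₂ cos Δλ = -0.004436
θ = atan2(y, x) = 109.8244° → 109.8244° (mod 360°)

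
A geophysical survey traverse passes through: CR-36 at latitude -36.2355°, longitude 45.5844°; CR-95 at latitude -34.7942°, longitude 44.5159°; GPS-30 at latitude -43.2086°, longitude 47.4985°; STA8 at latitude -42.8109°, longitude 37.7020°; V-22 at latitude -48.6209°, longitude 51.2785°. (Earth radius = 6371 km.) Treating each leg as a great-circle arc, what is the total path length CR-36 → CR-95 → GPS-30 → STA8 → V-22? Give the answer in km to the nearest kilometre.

3188 km

CR-36→CR-95: c = 0.029380 rad, d = 187.18 km
CR-95→GPS-30: c = 0.152300 rad, d = 970.30 km
GPS-30→STA8: c = 0.125149 rad, d = 797.32 km
STA8→V-22: c = 0.193628 rad, d = 1233.60 km
Total = 187.18 + 970.30 + 797.32 + 1233.60 = 3188.41 km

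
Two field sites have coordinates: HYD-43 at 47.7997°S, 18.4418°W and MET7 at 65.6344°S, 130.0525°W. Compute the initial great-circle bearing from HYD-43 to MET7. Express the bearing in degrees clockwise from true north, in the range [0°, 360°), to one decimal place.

Δλ = -111.6107°
y = sin Δλ · cos φ₂ = -0.383558
x = cos φ₁ sin φ₂ − sin φ₁ cos φ₂ cos Δλ = -0.724455
θ = atan2(y, x) = -152.1013° → 207.8987° (mod 360°)

207.9°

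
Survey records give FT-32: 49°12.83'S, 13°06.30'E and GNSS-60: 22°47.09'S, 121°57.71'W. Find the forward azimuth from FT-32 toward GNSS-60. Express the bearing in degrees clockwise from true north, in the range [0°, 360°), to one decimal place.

221.1°

FT-32: φ = -49.21383°, λ = +13.10500°
GNSS-60: φ = -22.78483°, λ = -121.96183°
Δλ = -135.0668°
y = sin Δλ · cos φ₂ = -0.651167
x = cos φ₁ sin φ₂ − sin φ₁ cos φ₂ cos Δλ = -0.747165
θ = atan2(y, x) = -138.9273° → 221.0727° (mod 360°)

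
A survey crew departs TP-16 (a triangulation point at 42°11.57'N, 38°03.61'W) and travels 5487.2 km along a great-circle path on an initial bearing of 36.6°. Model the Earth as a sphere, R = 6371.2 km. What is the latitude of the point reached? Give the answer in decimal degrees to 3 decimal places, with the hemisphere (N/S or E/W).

TP-16: φ = +42.19283°, λ = -38.06017°
δ = d/R = 5487.2/6371.2 = 0.861251 rad
φ₂ = arcsin(sin φ₁ cos δ + cos φ₁ sin δ cos θ)
   = arcsin(0.67163·0.65149 + 0.74089·0.75866·0.80282) = 62.72369°
λ₂ = λ₁ + atan2(sin θ sin δ cos φ₁, cos δ − sin φ₁ sin φ₂) = 42.69602°

62.724°N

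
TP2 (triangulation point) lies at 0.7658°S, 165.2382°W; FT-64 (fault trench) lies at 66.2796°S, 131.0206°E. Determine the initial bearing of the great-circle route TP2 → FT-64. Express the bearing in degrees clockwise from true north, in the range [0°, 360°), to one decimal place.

201.6°

Δλ = -63.7412°
y = sin Δλ · cos φ₂ = -0.360761
x = cos φ₁ sin φ₂ − sin φ₁ cos φ₂ cos Δλ = -0.913059
θ = atan2(y, x) = -158.4404° → 201.5596° (mod 360°)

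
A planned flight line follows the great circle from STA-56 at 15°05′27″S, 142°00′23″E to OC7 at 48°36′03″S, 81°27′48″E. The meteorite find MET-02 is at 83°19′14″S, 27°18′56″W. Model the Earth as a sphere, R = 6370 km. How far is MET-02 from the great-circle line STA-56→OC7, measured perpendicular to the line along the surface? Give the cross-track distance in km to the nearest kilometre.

STA-56: φ = -15.09083°, λ = +142.00639°
OC7: φ = -48.60083°, λ = +81.46333°
MET-02: φ = -83.32056°, λ = -27.31556°
δ₁₃ = central angle STA-56→MET-02 = 1.422024 rad  (haversine)
θ₁₃ = bearing STA-56→MET-02 = 181.249°,  θ₁₂ = bearing STA-56→OC7 = 221.996°
dₓₜ = R·arcsin(sin δ₁₃ · sin(θ₁₃ − θ₁₂)) = 6370·arcsin(0.98895·sin(-40.748°)) = -4469.844 km
|dₓₜ| = 4469.844 km

4470 km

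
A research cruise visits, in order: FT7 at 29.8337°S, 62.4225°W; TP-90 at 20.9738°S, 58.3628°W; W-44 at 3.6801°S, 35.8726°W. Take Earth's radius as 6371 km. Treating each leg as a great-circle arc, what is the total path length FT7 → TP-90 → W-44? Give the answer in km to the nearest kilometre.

FT7→TP-90: c = 0.167315 rad, d = 1065.96 km
TP-90→W-44: c = 0.486608 rad, d = 3100.18 km
Total = 1065.96 + 3100.18 = 4166.15 km

4166 km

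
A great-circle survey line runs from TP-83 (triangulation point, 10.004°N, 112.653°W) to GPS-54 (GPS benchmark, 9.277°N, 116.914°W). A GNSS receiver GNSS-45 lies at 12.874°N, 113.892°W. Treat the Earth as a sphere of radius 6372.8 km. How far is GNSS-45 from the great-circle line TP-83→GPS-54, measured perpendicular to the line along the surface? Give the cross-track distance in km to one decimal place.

337.2 km

δ₁₃ = central angle TP-83→GNSS-45 = 0.054390 rad  (haversine)
θ₁₃ = bearing TP-83→GNSS-45 = 337.185°,  θ₁₂ = bearing TP-83→GPS-54 = 260.543°
dₓₜ = R·arcsin(sin δ₁₃ · sin(θ₁₃ − θ₁₂)) = 6372.8·arcsin(0.05436·sin(76.642°)) = 337.228 km
|dₓₜ| = 337.228 km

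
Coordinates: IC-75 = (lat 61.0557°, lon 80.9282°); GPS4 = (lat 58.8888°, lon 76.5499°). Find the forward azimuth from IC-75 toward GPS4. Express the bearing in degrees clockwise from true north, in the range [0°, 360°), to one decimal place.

Δλ = -4.3783°
y = sin Δλ · cos φ₂ = -0.039446
x = cos φ₁ sin φ₂ − sin φ₁ cos φ₂ cos Δλ = -0.036491
θ = atan2(y, x) = -132.7718° → 227.2282° (mod 360°)

227.2°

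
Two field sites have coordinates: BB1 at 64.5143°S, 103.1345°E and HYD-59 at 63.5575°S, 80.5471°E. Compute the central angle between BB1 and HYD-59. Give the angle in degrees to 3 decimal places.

9.882°

Δφ = 0.9568°,  Δλ = -22.5874°
a = sin²(Δφ/2) + cos φ₁ cos φ₂ sin²(Δλ/2) = 0.007418
c = 2·arcsin(√a) = 0.172473 rad = 9.8820°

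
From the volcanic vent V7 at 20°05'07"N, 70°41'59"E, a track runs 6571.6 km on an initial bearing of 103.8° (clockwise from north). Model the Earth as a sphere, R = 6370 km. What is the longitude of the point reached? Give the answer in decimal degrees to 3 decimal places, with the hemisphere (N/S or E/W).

V7: φ = +20.08528°, λ = +70.69972°
δ = d/R = 6571.6/6370 = 1.031648 rad
φ₂ = arcsin(sin φ₁ cos δ + cos φ₁ sin δ cos θ)
   = arcsin(0.34342·0.51341 + 0.93918·0.85815·-0.23853) = -0.91303°
λ₂ = λ₁ + atan2(sin θ sin δ cos φ₁, cos δ − sin φ₁ sin φ₂) = 127.15775°

127.158°E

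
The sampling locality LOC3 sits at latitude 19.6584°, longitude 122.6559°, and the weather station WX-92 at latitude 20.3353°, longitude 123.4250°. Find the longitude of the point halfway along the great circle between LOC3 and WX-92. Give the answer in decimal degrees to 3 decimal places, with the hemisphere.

123.040°E

Bx = cos φ₂ cos Δλ = 0.937591,  By = cos φ₂ sin Δλ = 0.012586
φₘ = atan2(sin φ₁ + sin φ₂, √((cos φ₁ + Bx)² + By²)) = 19.99726°
λₘ = λ₁ + atan2(By, cos φ₁ + Bx) = 123.03962°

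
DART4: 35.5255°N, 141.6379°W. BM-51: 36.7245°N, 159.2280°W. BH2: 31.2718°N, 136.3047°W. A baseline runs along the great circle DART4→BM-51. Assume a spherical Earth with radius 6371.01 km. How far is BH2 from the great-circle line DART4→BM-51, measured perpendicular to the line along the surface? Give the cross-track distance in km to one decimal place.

δ₁₃ = central angle DART4→BH2 = 0.107438 rad  (haversine)
θ₁₃ = bearing DART4→BH2 = 132.195°,  θ₁₂ = bearing DART4→BM-51 = 279.998°
dₓₜ = R·arcsin(sin δ₁₃ · sin(θ₁₃ − θ₁₂)) = 6371.01·arcsin(0.10723·sin(-147.803°)) = -364.218 km
|dₓₜ| = 364.218 km

364.2 km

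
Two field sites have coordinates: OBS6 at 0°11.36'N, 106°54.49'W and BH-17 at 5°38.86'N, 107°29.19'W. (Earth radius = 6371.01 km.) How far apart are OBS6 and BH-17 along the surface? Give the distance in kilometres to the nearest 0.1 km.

610.3 km

OBS6: φ = +0.18933°, λ = -106.90817°
BH-17: φ = +5.64767°, λ = -107.48650°
Δφ = 5.4583°,  Δλ = -0.5783°
a = sin²(Δφ/2) + cos φ₁ cos φ₂ sin²(Δλ/2) = 0.002293
c = 2·arcsin(√a) = 0.095797 rad = 5.4888°
d = R·c = 6371.01 × 0.095797 = 610.3 km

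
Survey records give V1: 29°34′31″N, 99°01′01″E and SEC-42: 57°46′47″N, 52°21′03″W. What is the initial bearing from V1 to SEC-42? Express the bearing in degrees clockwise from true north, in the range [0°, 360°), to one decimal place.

345.2°

V1: φ = +29.57528°, λ = +99.01694°
SEC-42: φ = +57.77972°, λ = -52.35083°
Δλ = -151.3678°
y = sin Δλ · cos φ₂ = -0.255490
x = cos φ₁ sin φ₂ − sin φ₁ cos φ₂ cos Δλ = 0.966754
θ = atan2(y, x) = -14.8035° → 345.1965° (mod 360°)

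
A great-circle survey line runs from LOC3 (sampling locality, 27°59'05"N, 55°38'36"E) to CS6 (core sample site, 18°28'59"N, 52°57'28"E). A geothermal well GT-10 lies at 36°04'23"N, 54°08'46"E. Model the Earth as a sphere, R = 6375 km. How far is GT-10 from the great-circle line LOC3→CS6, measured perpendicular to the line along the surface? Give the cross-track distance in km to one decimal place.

LOC3: φ = +27.98472°, λ = +55.64333°
CS6: φ = +18.48306°, λ = +52.95778°
GT-10: φ = +36.07306°, λ = +54.14611°
δ₁₃ = central angle LOC3→GT-10 = 0.142890 rad  (haversine)
θ₁₃ = bearing LOC3→GT-10 = 351.471°,  θ₁₂ = bearing LOC3→CS6 = 195.109°
dₓₜ = R·arcsin(sin δ₁₃ · sin(θ₁₃ − θ₁₂)) = 6375·arcsin(0.14240·sin(156.362°)) = 364.194 km
|dₓₜ| = 364.194 km

364.2 km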